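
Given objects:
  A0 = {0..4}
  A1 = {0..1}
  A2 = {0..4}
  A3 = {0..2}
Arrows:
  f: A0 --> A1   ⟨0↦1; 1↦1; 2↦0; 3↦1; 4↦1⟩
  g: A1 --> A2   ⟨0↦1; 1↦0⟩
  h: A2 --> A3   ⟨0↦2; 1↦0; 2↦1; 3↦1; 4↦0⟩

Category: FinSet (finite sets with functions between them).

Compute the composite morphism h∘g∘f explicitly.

Answer: ⟨0↦2; 1↦2; 2↦0; 3↦2; 4↦2⟩

Derivation:
  0 f-->1 g-->0 h-->2
  1 f-->1 g-->0 h-->2
  2 f-->0 g-->1 h-->0
  3 f-->1 g-->0 h-->2
  4 f-->1 g-->0 h-->2
⟦path⟧: ⟨0↦2; 1↦2; 2↦0; 3↦2; 4↦2⟩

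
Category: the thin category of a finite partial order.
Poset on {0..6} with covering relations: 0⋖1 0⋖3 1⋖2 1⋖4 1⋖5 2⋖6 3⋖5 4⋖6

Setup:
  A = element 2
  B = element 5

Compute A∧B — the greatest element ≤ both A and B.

{x : x≤A ∧ x≤B} = {0,1}  (A=2, B=5)
  0 ≤ 1
  1 ≤ 1
glb = 1

Answer: A∧B = 1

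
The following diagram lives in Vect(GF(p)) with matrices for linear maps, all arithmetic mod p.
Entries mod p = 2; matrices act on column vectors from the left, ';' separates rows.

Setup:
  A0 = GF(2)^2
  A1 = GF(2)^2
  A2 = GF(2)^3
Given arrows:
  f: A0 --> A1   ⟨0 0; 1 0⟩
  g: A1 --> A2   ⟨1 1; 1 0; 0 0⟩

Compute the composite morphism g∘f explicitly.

Answer: ⟨1 0; 0 0; 0 0⟩

Derivation:
  e0=(1,0) f-->(0,1) g-->(1,0,0)
  e1=(0,1) f-->(0,0) g-->(0,0,0)
⟦path⟧: ⟨1 0; 0 0; 0 0⟩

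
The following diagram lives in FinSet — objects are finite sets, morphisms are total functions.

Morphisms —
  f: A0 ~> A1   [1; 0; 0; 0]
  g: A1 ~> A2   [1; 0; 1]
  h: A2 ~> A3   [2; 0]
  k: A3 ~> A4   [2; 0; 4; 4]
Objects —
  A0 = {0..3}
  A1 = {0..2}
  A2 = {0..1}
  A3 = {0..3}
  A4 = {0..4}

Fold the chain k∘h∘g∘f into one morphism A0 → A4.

Answer: [4; 2; 2; 2]

Trace:
  0 f~>1 g~>0 h~>2 k~>4
  1 f~>0 g~>1 h~>0 k~>2
  2 f~>0 g~>1 h~>0 k~>2
  3 f~>0 g~>1 h~>0 k~>2
composite: [4; 2; 2; 2]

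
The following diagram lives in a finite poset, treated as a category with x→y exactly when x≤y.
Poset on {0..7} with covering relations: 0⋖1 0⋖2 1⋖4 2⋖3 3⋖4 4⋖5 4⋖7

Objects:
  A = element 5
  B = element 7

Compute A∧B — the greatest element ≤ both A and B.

{x : x≤A ∧ x≤B} = {0,1,2,3,4}  (A=5, B=7)
  0 ≤ 4
  1 ≤ 4
  2 ≤ 4
  3 ≤ 4
  4 ≤ 4
glb = 4

Answer: A∧B = 4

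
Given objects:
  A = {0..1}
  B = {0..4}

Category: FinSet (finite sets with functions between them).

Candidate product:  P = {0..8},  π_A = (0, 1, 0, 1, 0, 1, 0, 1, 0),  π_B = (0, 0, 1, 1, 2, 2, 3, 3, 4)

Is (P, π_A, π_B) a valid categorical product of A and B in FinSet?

Answer: NOT A VALID PRODUCT — |P|=9 ≠ |A|·|B|=10

Work:
|A|·|B| = 2·5 = 10;  |P| = 9
  → cardinalities differ; no bijection possible.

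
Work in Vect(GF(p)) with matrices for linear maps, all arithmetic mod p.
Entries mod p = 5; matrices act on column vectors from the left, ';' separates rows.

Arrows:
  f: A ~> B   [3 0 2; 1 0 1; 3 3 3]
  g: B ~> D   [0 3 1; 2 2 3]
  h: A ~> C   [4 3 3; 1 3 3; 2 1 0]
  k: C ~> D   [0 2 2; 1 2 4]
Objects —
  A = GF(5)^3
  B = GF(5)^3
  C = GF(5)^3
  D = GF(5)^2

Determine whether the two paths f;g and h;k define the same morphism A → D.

Along f;g (path 1):
  e0=[1,0,0] f~>[3,1,3] g~>[1,2]
  e1=[0,1,0] f~>[0,0,3] g~>[3,4]
  e2=[0,0,1] f~>[2,1,3] g~>[1,0]
  result₁ = [1 3 1; 2 4 0]
Along h;k (path 2):
  e0=[1,0,0] h~>[4,1,2] k~>[1,4]
  e1=[0,1,0] h~>[3,3,1] k~>[3,3]
  e2=[0,0,1] h~>[3,3,0] k~>[1,4]
  result₂ = [1 3 1; 4 3 4]
Equal? differ; not commutative

Answer: DOES NOT COMMUTE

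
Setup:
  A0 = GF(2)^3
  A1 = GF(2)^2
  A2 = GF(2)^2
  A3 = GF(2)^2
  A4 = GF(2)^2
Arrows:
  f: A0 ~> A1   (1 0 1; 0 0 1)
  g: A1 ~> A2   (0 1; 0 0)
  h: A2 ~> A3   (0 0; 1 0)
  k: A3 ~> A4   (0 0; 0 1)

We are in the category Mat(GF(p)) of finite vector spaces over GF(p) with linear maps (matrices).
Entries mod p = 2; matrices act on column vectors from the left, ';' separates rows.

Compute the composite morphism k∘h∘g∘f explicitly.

  e0=[1,0,0] f~>[1,0] g~>[0,0] h~>[0,0] k~>[0,0]
  e1=[0,1,0] f~>[0,0] g~>[0,0] h~>[0,0] k~>[0,0]
  e2=[0,0,1] f~>[1,1] g~>[1,0] h~>[0,1] k~>[0,1]
result: (0 0 0; 0 0 1)

Answer: (0 0 0; 0 0 1)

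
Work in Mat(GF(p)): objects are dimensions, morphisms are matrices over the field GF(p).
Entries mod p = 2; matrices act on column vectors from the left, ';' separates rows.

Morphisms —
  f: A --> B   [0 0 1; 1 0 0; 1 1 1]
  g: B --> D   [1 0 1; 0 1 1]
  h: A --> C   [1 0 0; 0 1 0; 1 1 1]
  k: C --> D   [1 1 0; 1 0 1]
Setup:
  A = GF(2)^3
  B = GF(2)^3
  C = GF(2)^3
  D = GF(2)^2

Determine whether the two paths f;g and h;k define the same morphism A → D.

1) trace f;g:
  e0=⟨1,0,0⟩ f-->⟨0,1,1⟩ g-->⟨1,0⟩
  e1=⟨0,1,0⟩ f-->⟨0,0,1⟩ g-->⟨1,1⟩
  e2=⟨0,0,1⟩ f-->⟨1,0,1⟩ g-->⟨0,1⟩
  composite₁ = [1 1 0; 0 1 1]
2) trace h;k:
  e0=⟨1,0,0⟩ h-->⟨1,0,1⟩ k-->⟨1,0⟩
  e1=⟨0,1,0⟩ h-->⟨0,1,1⟩ k-->⟨1,1⟩
  e2=⟨0,0,1⟩ h-->⟨0,0,1⟩ k-->⟨0,1⟩
  composite₂ = [1 1 0; 0 1 1]
Equal? YES — commutes

Answer: COMMUTES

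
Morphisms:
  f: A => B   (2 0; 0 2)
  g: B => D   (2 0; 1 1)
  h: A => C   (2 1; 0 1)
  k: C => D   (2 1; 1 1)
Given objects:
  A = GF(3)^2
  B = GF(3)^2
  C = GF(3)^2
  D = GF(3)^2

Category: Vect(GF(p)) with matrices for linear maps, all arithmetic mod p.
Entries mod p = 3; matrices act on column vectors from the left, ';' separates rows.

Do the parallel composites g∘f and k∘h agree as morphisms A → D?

Along f;g (path 1):
  e0=⟨1,0⟩ f=>⟨2,0⟩ g=>⟨1,2⟩
  e1=⟨0,1⟩ f=>⟨0,2⟩ g=>⟨0,2⟩
  composite₁ = (1 0; 2 2)
Along h;k (path 2):
  e0=⟨1,0⟩ h=>⟨2,0⟩ k=>⟨1,2⟩
  e1=⟨0,1⟩ h=>⟨1,1⟩ k=>⟨0,2⟩
  composite₂ = (1 0; 2 2)
Equal? same morphism ✓

Answer: COMMUTES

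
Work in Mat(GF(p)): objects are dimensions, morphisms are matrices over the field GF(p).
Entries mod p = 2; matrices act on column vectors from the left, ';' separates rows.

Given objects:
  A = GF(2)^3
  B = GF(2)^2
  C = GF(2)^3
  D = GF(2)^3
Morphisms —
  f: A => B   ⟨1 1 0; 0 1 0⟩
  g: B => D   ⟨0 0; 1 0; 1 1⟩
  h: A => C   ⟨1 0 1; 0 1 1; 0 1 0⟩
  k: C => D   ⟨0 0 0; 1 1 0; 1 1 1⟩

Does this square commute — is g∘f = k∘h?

Answer: COMMUTES

Work:
Along f;g (path 1):
  e0=[1,0,0] f=>[1,0] g=>[0,1,1]
  e1=[0,1,0] f=>[1,1] g=>[0,1,0]
  e2=[0,0,1] f=>[0,0] g=>[0,0,0]
  result₁ = ⟨0 0 0; 1 1 0; 1 0 0⟩
Along h;k (path 2):
  e0=[1,0,0] h=>[1,0,0] k=>[0,1,1]
  e1=[0,1,0] h=>[0,1,1] k=>[0,1,0]
  e2=[0,0,1] h=>[1,1,0] k=>[0,0,0]
  result₂ = ⟨0 0 0; 1 1 0; 1 0 0⟩
Equal? YES — commutes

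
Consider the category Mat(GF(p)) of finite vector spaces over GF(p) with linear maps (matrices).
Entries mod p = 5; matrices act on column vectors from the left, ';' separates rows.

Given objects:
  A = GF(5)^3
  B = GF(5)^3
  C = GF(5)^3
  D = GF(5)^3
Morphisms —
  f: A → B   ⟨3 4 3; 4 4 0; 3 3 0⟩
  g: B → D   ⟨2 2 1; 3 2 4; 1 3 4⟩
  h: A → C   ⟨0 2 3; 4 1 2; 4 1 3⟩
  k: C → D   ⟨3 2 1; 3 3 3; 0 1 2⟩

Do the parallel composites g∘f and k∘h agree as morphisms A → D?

Along f;g (path 1):
  e0=[1,0,0] f→[3,4,3] g→[2,4,2]
  e1=[0,1,0] f→[4,4,3] g→[4,2,3]
  e2=[0,0,1] f→[3,0,0] g→[1,4,3]
  composite₁ = ⟨2 4 1; 4 2 4; 2 3 3⟩
Along h;k (path 2):
  e0=[1,0,0] h→[0,4,4] k→[2,4,2]
  e1=[0,1,0] h→[2,1,1] k→[4,2,3]
  e2=[0,0,1] h→[3,2,3] k→[1,4,3]
  composite₂ = ⟨2 4 1; 4 2 4; 2 3 3⟩
Equal? YES — commutes

Answer: COMMUTES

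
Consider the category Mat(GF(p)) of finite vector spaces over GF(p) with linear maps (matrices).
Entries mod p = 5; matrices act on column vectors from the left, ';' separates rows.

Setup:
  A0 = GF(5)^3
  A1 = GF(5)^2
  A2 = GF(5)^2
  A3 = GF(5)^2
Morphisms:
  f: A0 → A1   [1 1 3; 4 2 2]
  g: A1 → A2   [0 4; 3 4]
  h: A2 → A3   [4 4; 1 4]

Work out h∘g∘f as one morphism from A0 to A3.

Answer: [0 1 0; 2 2 1]

Trace:
  e0=⟨1,0,0⟩ f→⟨1,4⟩ g→⟨1,4⟩ h→⟨0,2⟩
  e1=⟨0,1,0⟩ f→⟨1,2⟩ g→⟨3,1⟩ h→⟨1,2⟩
  e2=⟨0,0,1⟩ f→⟨3,2⟩ g→⟨3,2⟩ h→⟨0,1⟩
result: [0 1 0; 2 2 1]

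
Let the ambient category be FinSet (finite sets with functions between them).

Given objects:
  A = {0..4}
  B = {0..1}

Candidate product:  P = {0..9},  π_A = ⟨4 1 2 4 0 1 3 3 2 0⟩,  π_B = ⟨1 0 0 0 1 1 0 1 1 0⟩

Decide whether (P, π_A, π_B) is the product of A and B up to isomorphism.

|A|·|B| = 5·2 = 10;  |P| = 10
Check the pairing map k ↦ (π_A(k), π_B(k)):
  0 : (4,1)
  1 : (1,0)
  2 : (2,0)
  3 : (4,0)
  4 : (0,1)
  5 : (1,1)
  6 : (3,0)
  7 : (3,1)
  8 : (2,1)
  9 : (0,0)
distinct pairs in image: 10 / 10 needed
  → bijection onto A×B; projections well-typed.

Answer: VALID PRODUCT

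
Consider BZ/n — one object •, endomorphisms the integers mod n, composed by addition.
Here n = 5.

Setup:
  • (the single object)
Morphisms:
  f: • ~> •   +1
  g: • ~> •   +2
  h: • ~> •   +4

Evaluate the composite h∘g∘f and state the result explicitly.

  0 +1≡1 +2≡3 +4≡2  (mod 5)
result: +2

Answer: +2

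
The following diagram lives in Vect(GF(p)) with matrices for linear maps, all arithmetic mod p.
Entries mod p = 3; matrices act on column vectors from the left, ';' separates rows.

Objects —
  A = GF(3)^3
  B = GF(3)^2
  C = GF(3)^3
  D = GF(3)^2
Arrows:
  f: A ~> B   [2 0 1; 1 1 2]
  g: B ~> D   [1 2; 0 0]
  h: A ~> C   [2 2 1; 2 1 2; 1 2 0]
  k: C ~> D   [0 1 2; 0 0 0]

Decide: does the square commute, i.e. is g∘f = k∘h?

Answer: COMMUTES

Work:
1) trace f;g:
  e0=[1,0,0] f~>[2,1] g~>[1,0]
  e1=[0,1,0] f~>[0,1] g~>[2,0]
  e2=[0,0,1] f~>[1,2] g~>[2,0]
  result₁ = [1 2 2; 0 0 0]
2) trace h;k:
  e0=[1,0,0] h~>[2,2,1] k~>[1,0]
  e1=[0,1,0] h~>[2,1,2] k~>[2,0]
  e2=[0,0,1] h~>[1,2,0] k~>[2,0]
  result₂ = [1 2 2; 0 0 0]
Equal? equal; square commutes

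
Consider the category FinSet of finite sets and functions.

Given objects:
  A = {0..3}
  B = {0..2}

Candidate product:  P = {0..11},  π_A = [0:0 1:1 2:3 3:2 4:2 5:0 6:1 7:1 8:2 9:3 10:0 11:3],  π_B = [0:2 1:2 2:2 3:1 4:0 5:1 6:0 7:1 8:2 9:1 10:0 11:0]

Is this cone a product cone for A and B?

|A|·|B| = 4·3 = 12;  |P| = 12
Check the pairing map k ↦ (π_A(k), π_B(k)):
  0 : (0,2)
  1 : (1,2)
  2 : (3,2)
  3 : (2,1)
  4 : (2,0)
  5 : (0,1)
  6 : (1,0)
  7 : (1,1)
  8 : (2,2)
  9 : (3,1)
  10 : (0,0)
  11 : (3,0)
distinct pairs in image: 12 / 12 needed
  → bijection onto A×B; projections well-typed.

Answer: VALID PRODUCT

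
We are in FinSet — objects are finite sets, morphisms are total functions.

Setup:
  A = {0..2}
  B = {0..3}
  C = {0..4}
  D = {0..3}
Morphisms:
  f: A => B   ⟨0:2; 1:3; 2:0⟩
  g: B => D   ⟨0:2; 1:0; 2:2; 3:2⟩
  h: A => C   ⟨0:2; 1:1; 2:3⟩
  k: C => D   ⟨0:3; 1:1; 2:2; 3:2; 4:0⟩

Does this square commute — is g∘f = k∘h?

Answer: DOES NOT COMMUTE

Trace:
1) trace f;g:
  0 f=>2 g=>2
  1 f=>3 g=>2
  2 f=>0 g=>2
  result₁ = ⟨0:2; 1:2; 2:2⟩
2) trace h;k:
  0 h=>2 k=>2
  1 h=>1 k=>1
  2 h=>3 k=>2
  result₂ = ⟨0:2; 1:1; 2:2⟩
Equal? distinct morphisms ✗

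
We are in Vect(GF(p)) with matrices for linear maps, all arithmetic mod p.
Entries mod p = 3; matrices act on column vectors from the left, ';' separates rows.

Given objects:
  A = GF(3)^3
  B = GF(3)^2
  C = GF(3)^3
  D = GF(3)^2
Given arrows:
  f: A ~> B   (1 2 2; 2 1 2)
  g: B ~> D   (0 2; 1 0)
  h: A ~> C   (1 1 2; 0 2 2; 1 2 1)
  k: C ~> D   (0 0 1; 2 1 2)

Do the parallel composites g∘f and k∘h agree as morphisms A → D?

Path 1 = f;g:
  e0=⟨1,0,0⟩ f~>⟨1,2⟩ g~>⟨1,1⟩
  e1=⟨0,1,0⟩ f~>⟨2,1⟩ g~>⟨2,2⟩
  e2=⟨0,0,1⟩ f~>⟨2,2⟩ g~>⟨1,2⟩
  ⟦path⟧₁ = (1 2 1; 1 2 2)
Path 2 = h;k:
  e0=⟨1,0,0⟩ h~>⟨1,0,1⟩ k~>⟨1,1⟩
  e1=⟨0,1,0⟩ h~>⟨1,2,2⟩ k~>⟨2,2⟩
  e2=⟨0,0,1⟩ h~>⟨2,2,1⟩ k~>⟨1,2⟩
  ⟦path⟧₂ = (1 2 1; 1 2 2)
Equal? same morphism ✓

Answer: COMMUTES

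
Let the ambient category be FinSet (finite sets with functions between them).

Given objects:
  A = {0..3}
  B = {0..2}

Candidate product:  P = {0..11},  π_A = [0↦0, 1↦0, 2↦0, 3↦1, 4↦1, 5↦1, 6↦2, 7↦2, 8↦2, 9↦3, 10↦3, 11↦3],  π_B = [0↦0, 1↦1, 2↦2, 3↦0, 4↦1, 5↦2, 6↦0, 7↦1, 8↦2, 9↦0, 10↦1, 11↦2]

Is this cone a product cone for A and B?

|A|·|B| = 4·3 = 12;  |P| = 12
Check the pairing map k ↦ (π_A(k), π_B(k)):
  0 ↦ (0,0)
  1 ↦ (0,1)
  2 ↦ (0,2)
  3 ↦ (1,0)
  4 ↦ (1,1)
  5 ↦ (1,2)
  6 ↦ (2,0)
  7 ↦ (2,1)
  8 ↦ (2,2)
  9 ↦ (3,0)
  10 ↦ (3,1)
  11 ↦ (3,2)
distinct pairs in image: 12 / 12 needed
  → bijection onto A×B; projections well-typed.

Answer: VALID PRODUCT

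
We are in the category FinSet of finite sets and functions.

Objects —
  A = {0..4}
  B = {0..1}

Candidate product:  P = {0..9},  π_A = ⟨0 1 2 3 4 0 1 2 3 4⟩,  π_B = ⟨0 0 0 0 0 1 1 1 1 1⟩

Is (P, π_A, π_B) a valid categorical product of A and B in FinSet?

Answer: VALID PRODUCT

Derivation:
|A|·|B| = 5·2 = 10;  |P| = 10
Check the pairing map k ↦ (π_A(k), π_B(k)):
  0 -> (0,0)
  1 -> (1,0)
  2 -> (2,0)
  3 -> (3,0)
  4 -> (4,0)
  5 -> (0,1)
  6 -> (1,1)
  7 -> (2,1)
  8 -> (3,1)
  9 -> (4,1)
distinct pairs in image: 10 / 10 needed
  → bijection onto A×B; projections well-typed.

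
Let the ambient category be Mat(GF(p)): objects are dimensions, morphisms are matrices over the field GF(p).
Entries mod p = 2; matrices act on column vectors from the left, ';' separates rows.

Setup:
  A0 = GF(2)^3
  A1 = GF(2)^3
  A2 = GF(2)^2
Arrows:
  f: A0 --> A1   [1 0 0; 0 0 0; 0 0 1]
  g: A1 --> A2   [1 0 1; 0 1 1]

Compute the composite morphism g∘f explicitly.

Answer: [1 0 1; 0 0 1]

Derivation:
  e0=⟨1,0,0⟩ f-->⟨1,0,0⟩ g-->⟨1,0⟩
  e1=⟨0,1,0⟩ f-->⟨0,0,0⟩ g-->⟨0,0⟩
  e2=⟨0,0,1⟩ f-->⟨0,0,1⟩ g-->⟨1,1⟩
result: [1 0 1; 0 0 1]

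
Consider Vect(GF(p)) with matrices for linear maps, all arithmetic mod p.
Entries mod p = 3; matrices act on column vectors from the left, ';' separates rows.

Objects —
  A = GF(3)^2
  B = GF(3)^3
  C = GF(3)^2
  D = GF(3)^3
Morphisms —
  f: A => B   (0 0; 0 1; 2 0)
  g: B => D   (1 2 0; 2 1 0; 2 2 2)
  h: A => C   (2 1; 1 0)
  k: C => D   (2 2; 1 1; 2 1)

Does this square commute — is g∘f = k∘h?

Answer: DOES NOT COMMUTE

Work:
Path 1 = f;g:
  e0=(1,0) f=>(0,0,2) g=>(0,0,1)
  e1=(0,1) f=>(0,1,0) g=>(2,1,2)
  result₁ = (0 2; 0 1; 1 2)
Path 2 = h;k:
  e0=(1,0) h=>(2,1) k=>(0,0,2)
  e1=(0,1) h=>(1,0) k=>(2,1,2)
  result₂ = (0 2; 0 1; 2 2)
Equal? distinct morphisms ✗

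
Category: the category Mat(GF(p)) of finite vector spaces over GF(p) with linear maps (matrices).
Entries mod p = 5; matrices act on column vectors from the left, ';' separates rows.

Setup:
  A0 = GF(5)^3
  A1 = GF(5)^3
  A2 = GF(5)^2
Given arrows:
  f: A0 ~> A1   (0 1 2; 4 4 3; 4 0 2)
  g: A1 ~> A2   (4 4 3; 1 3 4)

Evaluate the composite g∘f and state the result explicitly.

  e0=[1,0,0] f~>[0,4,4] g~>[3,3]
  e1=[0,1,0] f~>[1,4,0] g~>[0,3]
  e2=[0,0,1] f~>[2,3,2] g~>[1,4]
composite: (3 0 1; 3 3 4)

Answer: (3 0 1; 3 3 4)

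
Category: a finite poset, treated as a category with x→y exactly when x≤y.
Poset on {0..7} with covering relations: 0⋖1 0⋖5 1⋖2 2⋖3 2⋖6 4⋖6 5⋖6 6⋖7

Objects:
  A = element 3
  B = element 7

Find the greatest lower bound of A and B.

Answer: A∧B = 2

Work:
Common predecessors of 3,7: {0,1,2}
  0 <= 2
  1 <= 2
  2 <= 2
glb = 2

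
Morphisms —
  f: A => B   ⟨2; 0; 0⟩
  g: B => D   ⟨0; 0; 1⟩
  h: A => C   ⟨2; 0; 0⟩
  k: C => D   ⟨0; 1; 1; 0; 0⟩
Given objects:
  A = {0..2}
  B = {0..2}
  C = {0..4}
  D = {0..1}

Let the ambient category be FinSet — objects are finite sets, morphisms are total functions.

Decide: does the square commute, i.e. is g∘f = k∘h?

Answer: COMMUTES

Work:
Path 1 = f;g:
  0 f=>2 g=>1
  1 f=>0 g=>0
  2 f=>0 g=>0
  composite₁ = ⟨1; 0; 0⟩
Path 2 = h;k:
  0 h=>2 k=>1
  1 h=>0 k=>0
  2 h=>0 k=>0
  composite₂ = ⟨1; 0; 0⟩
Equal? equal; square commutes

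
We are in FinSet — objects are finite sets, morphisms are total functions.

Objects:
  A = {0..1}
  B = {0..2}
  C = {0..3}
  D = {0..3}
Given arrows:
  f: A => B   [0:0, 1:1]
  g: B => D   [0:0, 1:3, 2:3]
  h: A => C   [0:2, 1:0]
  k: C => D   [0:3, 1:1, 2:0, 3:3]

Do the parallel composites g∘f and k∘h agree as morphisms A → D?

Answer: COMMUTES

Trace:
1) trace f;g:
  0 f=>0 g=>0
  1 f=>1 g=>3
  ⟦path⟧₁ = [0:0, 1:3]
2) trace h;k:
  0 h=>2 k=>0
  1 h=>0 k=>3
  ⟦path⟧₂ = [0:0, 1:3]
Equal? equal; square commutes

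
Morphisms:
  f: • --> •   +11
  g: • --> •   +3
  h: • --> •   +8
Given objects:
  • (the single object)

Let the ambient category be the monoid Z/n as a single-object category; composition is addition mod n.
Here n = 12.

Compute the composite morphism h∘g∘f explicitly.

Answer: +10

Derivation:
  0 +11≡11 +3≡2 +8≡10  (mod 12)
composite: +10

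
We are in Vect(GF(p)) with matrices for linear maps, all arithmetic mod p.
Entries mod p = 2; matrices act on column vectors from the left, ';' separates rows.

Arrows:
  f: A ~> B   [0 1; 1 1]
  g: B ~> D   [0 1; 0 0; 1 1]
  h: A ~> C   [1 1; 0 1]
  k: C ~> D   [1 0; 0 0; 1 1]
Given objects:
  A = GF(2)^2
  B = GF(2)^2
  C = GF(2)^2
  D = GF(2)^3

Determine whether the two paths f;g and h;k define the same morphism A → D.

Along f;g (path 1):
  e0=⟨1,0⟩ f~>⟨0,1⟩ g~>⟨1,0,1⟩
  e1=⟨0,1⟩ f~>⟨1,1⟩ g~>⟨1,0,0⟩
  result₁ = [1 1; 0 0; 1 0]
Along h;k (path 2):
  e0=⟨1,0⟩ h~>⟨1,0⟩ k~>⟨1,0,1⟩
  e1=⟨0,1⟩ h~>⟨1,1⟩ k~>⟨1,0,0⟩
  result₂ = [1 1; 0 0; 1 0]
Equal? equal; square commutes

Answer: COMMUTES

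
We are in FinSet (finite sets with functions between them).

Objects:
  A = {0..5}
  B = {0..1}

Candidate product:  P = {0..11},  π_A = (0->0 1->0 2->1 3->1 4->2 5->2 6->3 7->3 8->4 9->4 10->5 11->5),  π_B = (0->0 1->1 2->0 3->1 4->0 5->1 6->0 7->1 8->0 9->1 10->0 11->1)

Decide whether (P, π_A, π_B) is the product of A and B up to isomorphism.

Answer: VALID PRODUCT

Trace:
|A|·|B| = 6·2 = 12;  |P| = 12
Check the pairing map k ↦ (π_A(k), π_B(k)):
  0 -> (0,0)
  1 -> (0,1)
  2 -> (1,0)
  3 -> (1,1)
  4 -> (2,0)
  5 -> (2,1)
  6 -> (3,0)
  7 -> (3,1)
  8 -> (4,0)
  9 -> (4,1)
  10 -> (5,0)
  11 -> (5,1)
distinct pairs in image: 12 / 12 needed
  → bijection onto A×B; projections well-typed.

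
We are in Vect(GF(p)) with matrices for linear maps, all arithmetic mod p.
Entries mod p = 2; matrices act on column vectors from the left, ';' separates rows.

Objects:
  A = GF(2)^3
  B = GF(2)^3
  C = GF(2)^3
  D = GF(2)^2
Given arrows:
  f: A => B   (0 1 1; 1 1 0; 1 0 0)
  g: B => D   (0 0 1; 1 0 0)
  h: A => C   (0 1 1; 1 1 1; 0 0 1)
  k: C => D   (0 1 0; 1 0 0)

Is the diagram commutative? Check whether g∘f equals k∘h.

Answer: DOES NOT COMMUTE

Derivation:
Along f;g (path 1):
  e0=(1,0,0) f=>(0,1,1) g=>(1,0)
  e1=(0,1,0) f=>(1,1,0) g=>(0,1)
  e2=(0,0,1) f=>(1,0,0) g=>(0,1)
  result₁ = (1 0 0; 0 1 1)
Along h;k (path 2):
  e0=(1,0,0) h=>(0,1,0) k=>(1,0)
  e1=(0,1,0) h=>(1,1,0) k=>(1,1)
  e2=(0,0,1) h=>(1,1,1) k=>(1,1)
  result₂ = (1 1 1; 0 1 1)
Equal? NO — does not commute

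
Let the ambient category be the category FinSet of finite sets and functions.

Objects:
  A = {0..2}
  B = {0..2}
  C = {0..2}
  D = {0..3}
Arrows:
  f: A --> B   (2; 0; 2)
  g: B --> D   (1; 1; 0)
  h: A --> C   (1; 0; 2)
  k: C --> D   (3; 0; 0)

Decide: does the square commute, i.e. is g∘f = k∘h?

Answer: DOES NOT COMMUTE

Trace:
Path 1 = f;g:
  0 f-->2 g-->0
  1 f-->0 g-->1
  2 f-->2 g-->0
  composite₁ = (0; 1; 0)
Path 2 = h;k:
  0 h-->1 k-->0
  1 h-->0 k-->3
  2 h-->2 k-->0
  composite₂ = (0; 3; 0)
Equal? distinct morphisms ✗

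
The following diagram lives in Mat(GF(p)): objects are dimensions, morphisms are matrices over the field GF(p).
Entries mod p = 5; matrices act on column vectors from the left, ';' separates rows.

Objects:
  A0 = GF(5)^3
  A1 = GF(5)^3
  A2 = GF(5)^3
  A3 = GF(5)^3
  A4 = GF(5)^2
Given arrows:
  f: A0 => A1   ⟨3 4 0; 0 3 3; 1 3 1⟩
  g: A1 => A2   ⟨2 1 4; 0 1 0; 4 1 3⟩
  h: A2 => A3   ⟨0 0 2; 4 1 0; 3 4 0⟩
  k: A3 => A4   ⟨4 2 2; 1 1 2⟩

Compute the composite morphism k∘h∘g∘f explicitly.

Answer: ⟨0 1 1; 0 3 4⟩

Work:
  e0=(1,0,0) f=>(3,0,1) g=>(0,0,0) h=>(0,0,0) k=>(0,0)
  e1=(0,1,0) f=>(4,3,3) g=>(3,3,3) h=>(1,0,1) k=>(1,3)
  e2=(0,0,1) f=>(0,3,1) g=>(2,3,1) h=>(2,1,3) k=>(1,4)
composite: ⟨0 1 1; 0 3 4⟩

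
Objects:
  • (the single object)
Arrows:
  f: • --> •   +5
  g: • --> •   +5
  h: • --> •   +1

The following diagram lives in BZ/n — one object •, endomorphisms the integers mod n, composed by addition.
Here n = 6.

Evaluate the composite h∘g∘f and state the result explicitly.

  0 +5≡5 +5≡4 +1≡5  (mod 6)
result: +5

Answer: +5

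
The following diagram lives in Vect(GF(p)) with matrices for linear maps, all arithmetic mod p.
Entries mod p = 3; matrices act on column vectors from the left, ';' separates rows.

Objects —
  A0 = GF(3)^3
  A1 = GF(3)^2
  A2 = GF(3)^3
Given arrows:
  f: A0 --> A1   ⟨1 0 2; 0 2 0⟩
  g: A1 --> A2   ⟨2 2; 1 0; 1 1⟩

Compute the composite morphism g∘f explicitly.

  e0=(1,0,0) f-->(1,0) g-->(2,1,1)
  e1=(0,1,0) f-->(0,2) g-->(1,0,2)
  e2=(0,0,1) f-->(2,0) g-->(1,2,2)
result: ⟨2 1 1; 1 0 2; 1 2 2⟩

Answer: ⟨2 1 1; 1 0 2; 1 2 2⟩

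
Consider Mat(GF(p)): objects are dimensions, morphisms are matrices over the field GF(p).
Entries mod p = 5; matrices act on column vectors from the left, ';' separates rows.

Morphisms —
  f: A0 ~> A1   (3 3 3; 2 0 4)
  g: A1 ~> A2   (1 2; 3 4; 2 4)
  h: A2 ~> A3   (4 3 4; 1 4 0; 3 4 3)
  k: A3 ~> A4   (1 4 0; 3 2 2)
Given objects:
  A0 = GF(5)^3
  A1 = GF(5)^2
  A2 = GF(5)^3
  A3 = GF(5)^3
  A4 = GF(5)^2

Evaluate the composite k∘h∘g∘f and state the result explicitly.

Answer: (0 4 1; 2 3 1)

Trace:
  e0=(1,0,0) f~>(3,2) g~>(2,2,4) h~>(0,0,1) k~>(0,2)
  e1=(0,1,0) f~>(3,0) g~>(3,4,1) h~>(3,4,3) k~>(4,3)
  e2=(0,0,1) f~>(3,4) g~>(1,0,2) h~>(2,1,4) k~>(1,1)
composite: (0 4 1; 2 3 1)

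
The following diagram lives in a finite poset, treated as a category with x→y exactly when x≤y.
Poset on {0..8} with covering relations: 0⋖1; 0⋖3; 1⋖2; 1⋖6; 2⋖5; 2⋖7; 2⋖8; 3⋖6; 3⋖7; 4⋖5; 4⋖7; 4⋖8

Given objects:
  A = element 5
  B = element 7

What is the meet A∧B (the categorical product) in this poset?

Lower bounds of A=5 and B=7: {0,1,2,4}
  maximal lower bounds 2 and 4 are incomparable: neither 2≤4 nor 4≤2
→ no greatest lower bound exists

Answer: NO MEET EXISTS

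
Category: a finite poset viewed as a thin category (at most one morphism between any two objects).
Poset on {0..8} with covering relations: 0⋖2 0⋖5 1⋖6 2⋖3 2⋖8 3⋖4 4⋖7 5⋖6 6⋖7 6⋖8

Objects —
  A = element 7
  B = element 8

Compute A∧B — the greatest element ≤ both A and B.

Common predecessors of 7,8: {0,1,2,5,6}
  maximal lower bounds 2 and 6 are incomparable: neither 2≤6 nor 6≤2
→ no greatest lower bound exists

Answer: NO MEET EXISTS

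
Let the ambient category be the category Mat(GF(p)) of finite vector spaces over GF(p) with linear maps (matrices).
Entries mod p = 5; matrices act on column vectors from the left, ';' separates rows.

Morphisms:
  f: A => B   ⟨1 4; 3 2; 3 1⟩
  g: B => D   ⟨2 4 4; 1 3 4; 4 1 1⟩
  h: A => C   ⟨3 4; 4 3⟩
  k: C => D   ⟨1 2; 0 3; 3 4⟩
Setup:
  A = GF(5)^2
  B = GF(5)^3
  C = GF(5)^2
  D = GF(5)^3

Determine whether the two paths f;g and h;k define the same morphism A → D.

Answer: COMMUTES

Trace:
Along f;g (path 1):
  e0=(1,0) f=>(1,3,3) g=>(1,2,0)
  e1=(0,1) f=>(4,2,1) g=>(0,4,4)
  composite₁ = ⟨1 0; 2 4; 0 4⟩
Along h;k (path 2):
  e0=(1,0) h=>(3,4) k=>(1,2,0)
  e1=(0,1) h=>(4,3) k=>(0,4,4)
  composite₂ = ⟨1 0; 2 4; 0 4⟩
Equal? equal; square commutes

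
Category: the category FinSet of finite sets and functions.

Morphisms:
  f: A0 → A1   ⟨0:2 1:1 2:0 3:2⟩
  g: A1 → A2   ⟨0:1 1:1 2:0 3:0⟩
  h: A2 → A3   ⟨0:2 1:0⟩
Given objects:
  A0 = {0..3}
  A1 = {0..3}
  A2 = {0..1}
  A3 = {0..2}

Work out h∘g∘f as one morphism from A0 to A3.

  0 f→2 g→0 h→2
  1 f→1 g→1 h→0
  2 f→0 g→1 h→0
  3 f→2 g→0 h→2
result: ⟨0:2 1:0 2:0 3:2⟩

Answer: ⟨0:2 1:0 2:0 3:2⟩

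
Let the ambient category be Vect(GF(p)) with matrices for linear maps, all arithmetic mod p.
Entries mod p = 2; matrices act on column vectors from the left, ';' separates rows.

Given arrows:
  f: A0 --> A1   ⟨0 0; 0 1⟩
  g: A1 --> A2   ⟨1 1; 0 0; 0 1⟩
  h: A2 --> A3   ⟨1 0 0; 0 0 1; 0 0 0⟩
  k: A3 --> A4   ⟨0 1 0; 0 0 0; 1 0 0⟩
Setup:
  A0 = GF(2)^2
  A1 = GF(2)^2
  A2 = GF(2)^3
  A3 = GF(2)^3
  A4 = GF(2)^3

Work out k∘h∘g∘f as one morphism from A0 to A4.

  e0=(1,0) f-->(0,0) g-->(0,0,0) h-->(0,0,0) k-->(0,0,0)
  e1=(0,1) f-->(0,1) g-->(1,0,1) h-->(1,1,0) k-->(1,0,1)
composite: ⟨0 1; 0 0; 0 1⟩

Answer: ⟨0 1; 0 0; 0 1⟩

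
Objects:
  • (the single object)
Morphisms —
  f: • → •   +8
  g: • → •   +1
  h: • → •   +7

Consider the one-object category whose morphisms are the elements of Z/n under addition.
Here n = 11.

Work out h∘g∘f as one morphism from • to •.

Answer: +5

Work:
  0 +8≡8 +1≡9 +7≡5  (mod 11)
composite: +5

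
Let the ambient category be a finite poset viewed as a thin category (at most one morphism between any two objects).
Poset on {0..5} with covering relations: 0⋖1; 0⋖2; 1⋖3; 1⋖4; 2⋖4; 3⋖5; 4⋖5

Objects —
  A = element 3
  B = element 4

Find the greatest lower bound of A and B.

Answer: A∧B = 1

Work:
Common predecessors of 3,4: {0,1}
  0 ⊑ 1
  1 ⊑ 1
glb = 1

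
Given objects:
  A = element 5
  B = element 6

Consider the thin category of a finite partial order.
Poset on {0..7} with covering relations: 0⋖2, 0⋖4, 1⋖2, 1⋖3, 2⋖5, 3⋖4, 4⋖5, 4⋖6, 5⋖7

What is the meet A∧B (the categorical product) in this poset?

Common predecessors of 5,6: {0,1,3,4}
  0 ≤ 4
  1 ≤ 4
  3 ≤ 4
  4 ≤ 4
glb = 4

Answer: A∧B = 4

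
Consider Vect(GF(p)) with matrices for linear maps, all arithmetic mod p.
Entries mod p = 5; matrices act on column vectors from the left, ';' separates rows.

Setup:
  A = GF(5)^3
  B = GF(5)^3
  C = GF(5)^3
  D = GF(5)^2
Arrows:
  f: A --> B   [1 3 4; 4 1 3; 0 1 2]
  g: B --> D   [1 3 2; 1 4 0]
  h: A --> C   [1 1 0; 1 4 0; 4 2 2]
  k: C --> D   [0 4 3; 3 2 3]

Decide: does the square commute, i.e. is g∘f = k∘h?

1) trace f;g:
  e0=[1,0,0] f-->[1,4,0] g-->[3,2]
  e1=[0,1,0] f-->[3,1,1] g-->[3,2]
  e2=[0,0,1] f-->[4,3,2] g-->[2,1]
  composite₁ = [3 3 2; 2 2 1]
2) trace h;k:
  e0=[1,0,0] h-->[1,1,4] k-->[1,2]
  e1=[0,1,0] h-->[1,4,2] k-->[2,2]
  e2=[0,0,1] h-->[0,0,2] k-->[1,1]
  composite₂ = [1 2 1; 2 2 1]
Equal? NO — does not commute

Answer: DOES NOT COMMUTE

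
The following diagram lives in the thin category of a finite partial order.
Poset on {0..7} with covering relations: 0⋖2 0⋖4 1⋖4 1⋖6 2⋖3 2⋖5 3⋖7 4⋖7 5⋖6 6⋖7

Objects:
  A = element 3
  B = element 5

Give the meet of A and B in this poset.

Answer: A∧B = 2

Trace:
Lower bounds of A=3 and B=5: {0,2}
  0 ≤ 2
  2 ≤ 2
glb = 2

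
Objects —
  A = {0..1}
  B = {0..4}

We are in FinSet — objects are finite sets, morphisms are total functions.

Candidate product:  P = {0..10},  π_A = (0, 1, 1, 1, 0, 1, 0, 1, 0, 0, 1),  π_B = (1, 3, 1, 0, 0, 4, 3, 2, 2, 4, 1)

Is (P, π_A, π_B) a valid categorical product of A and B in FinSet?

|A|·|B| = 2·5 = 10;  |P| = 11
  → cardinalities differ; no bijection possible.

Answer: NOT A VALID PRODUCT — |P|=11 ≠ |A|·|B|=10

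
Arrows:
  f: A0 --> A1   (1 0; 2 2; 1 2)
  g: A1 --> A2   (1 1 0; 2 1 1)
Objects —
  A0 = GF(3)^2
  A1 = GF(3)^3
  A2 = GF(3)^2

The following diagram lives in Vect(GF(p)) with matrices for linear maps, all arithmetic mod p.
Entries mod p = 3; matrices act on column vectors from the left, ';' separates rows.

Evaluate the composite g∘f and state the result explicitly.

Answer: (0 2; 2 1)

Derivation:
  e0=[1,0] f-->[1,2,1] g-->[0,2]
  e1=[0,1] f-->[0,2,2] g-->[2,1]
⟦path⟧: (0 2; 2 1)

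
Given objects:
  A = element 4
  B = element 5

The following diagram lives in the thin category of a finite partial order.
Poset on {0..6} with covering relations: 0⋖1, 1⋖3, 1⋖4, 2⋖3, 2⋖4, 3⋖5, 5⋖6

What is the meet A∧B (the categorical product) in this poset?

Answer: NO MEET EXISTS

Work:
Common predecessors of 4,5: {0,1,2}
  maximal lower bounds 1 and 2 are incomparable: neither 1⊑2 nor 2⊑1
→ no greatest lower bound exists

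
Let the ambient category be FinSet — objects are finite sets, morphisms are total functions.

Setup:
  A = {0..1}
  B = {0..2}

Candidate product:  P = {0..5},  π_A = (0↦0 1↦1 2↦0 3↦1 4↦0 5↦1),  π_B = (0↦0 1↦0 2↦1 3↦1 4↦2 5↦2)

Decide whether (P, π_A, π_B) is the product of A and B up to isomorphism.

Answer: VALID PRODUCT

Trace:
|A|·|B| = 2·3 = 6;  |P| = 6
Check the pairing map k ↦ (π_A(k), π_B(k)):
  0 ↦ (0,0)
  1 ↦ (1,0)
  2 ↦ (0,1)
  3 ↦ (1,1)
  4 ↦ (0,2)
  5 ↦ (1,2)
distinct pairs in image: 6 / 6 needed
  → bijection onto A×B; projections well-typed.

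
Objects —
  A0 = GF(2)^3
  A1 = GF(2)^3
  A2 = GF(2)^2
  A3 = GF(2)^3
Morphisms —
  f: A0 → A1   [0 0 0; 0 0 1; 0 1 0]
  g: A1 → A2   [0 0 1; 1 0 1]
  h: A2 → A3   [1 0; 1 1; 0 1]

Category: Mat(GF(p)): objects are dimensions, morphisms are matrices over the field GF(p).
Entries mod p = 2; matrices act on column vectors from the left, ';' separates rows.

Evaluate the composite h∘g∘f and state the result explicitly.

Answer: [0 1 0; 0 0 0; 0 1 0]

Trace:
  e0=⟨1,0,0⟩ f→⟨0,0,0⟩ g→⟨0,0⟩ h→⟨0,0,0⟩
  e1=⟨0,1,0⟩ f→⟨0,0,1⟩ g→⟨1,1⟩ h→⟨1,0,1⟩
  e2=⟨0,0,1⟩ f→⟨0,1,0⟩ g→⟨0,0⟩ h→⟨0,0,0⟩
⟦path⟧: [0 1 0; 0 0 0; 0 1 0]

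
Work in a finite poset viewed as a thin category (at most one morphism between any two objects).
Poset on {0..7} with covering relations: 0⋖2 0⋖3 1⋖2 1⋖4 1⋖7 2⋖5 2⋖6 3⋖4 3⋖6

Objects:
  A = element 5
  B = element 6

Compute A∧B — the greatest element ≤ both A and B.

{x : x≤A ∧ x≤B} = {0,1,2}  (A=5, B=6)
  0 ≤ 2
  1 ≤ 2
  2 ≤ 2
glb = 2

Answer: A∧B = 2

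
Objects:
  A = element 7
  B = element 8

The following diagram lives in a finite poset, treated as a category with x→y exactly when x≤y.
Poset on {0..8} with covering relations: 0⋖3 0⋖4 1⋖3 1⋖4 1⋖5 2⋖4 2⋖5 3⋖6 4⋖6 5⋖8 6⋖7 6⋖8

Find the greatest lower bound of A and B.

Answer: A∧B = 6

Derivation:
{x : x<=A ∧ x<=B} = {0,1,2,3,4,6}  (A=7, B=8)
  0 <= 6
  1 <= 6
  2 <= 6
  3 <= 6
  4 <= 6
  6 <= 6
glb = 6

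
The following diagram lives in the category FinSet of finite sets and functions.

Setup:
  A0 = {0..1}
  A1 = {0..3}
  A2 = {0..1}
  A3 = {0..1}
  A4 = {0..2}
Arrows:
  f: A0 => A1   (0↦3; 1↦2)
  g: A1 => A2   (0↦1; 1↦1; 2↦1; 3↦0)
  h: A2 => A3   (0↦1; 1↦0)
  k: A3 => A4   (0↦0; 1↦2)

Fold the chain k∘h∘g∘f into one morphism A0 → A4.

Answer: (0↦2; 1↦0)

Work:
  0 f=>3 g=>0 h=>1 k=>2
  1 f=>2 g=>1 h=>0 k=>0
⟦path⟧: (0↦2; 1↦0)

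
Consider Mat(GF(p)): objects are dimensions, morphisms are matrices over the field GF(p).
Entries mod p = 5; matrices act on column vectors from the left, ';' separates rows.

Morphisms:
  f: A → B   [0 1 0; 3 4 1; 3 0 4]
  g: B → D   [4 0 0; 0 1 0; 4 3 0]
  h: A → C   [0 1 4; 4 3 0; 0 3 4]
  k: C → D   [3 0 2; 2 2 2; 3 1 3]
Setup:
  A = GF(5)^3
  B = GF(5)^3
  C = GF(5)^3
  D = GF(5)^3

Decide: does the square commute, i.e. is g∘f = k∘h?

Along f;g (path 1):
  e0=⟨1,0,0⟩ f→⟨0,3,3⟩ g→⟨0,3,4⟩
  e1=⟨0,1,0⟩ f→⟨1,4,0⟩ g→⟨4,4,1⟩
  e2=⟨0,0,1⟩ f→⟨0,1,4⟩ g→⟨0,1,3⟩
  result₁ = [0 4 0; 3 4 1; 4 1 3]
Along h;k (path 2):
  e0=⟨1,0,0⟩ h→⟨0,4,0⟩ k→⟨0,3,4⟩
  e1=⟨0,1,0⟩ h→⟨1,3,3⟩ k→⟨4,4,0⟩
  e2=⟨0,0,1⟩ h→⟨4,0,4⟩ k→⟨0,1,4⟩
  result₂ = [0 4 0; 3 4 1; 4 0 4]
Equal? differ; not commutative

Answer: DOES NOT COMMUTE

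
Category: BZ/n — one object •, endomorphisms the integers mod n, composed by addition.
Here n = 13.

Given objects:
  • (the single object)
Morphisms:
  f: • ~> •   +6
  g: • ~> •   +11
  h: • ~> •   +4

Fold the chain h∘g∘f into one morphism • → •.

Answer: +8

Work:
  0 +6≡6 +11≡4 +4≡8  (mod 13)
composite: +8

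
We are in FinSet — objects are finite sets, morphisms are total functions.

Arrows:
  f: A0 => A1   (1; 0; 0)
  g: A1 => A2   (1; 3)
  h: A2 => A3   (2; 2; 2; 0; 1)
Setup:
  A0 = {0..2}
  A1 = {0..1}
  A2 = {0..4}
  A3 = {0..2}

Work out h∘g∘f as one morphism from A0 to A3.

Answer: (0; 2; 2)

Trace:
  0 f=>1 g=>3 h=>0
  1 f=>0 g=>1 h=>2
  2 f=>0 g=>1 h=>2
⟦path⟧: (0; 2; 2)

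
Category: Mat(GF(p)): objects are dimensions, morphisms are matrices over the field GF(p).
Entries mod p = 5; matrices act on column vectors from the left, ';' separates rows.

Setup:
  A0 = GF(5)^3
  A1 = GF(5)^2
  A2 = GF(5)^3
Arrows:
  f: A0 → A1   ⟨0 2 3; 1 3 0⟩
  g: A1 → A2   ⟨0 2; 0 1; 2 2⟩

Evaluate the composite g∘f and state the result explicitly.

Answer: ⟨2 1 0; 1 3 0; 2 0 1⟩

Derivation:
  e0=[1,0,0] f→[0,1] g→[2,1,2]
  e1=[0,1,0] f→[2,3] g→[1,3,0]
  e2=[0,0,1] f→[3,0] g→[0,0,1]
⟦path⟧: ⟨2 1 0; 1 3 0; 2 0 1⟩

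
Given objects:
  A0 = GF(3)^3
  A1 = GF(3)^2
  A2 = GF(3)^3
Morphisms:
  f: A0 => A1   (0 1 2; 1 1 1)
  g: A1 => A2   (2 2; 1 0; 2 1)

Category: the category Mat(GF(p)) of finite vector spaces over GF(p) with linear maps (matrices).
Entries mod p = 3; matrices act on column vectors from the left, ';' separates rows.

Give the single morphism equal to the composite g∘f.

  e0=⟨1,0,0⟩ f=>⟨0,1⟩ g=>⟨2,0,1⟩
  e1=⟨0,1,0⟩ f=>⟨1,1⟩ g=>⟨1,1,0⟩
  e2=⟨0,0,1⟩ f=>⟨2,1⟩ g=>⟨0,2,2⟩
result: (2 1 0; 0 1 2; 1 0 2)

Answer: (2 1 0; 0 1 2; 1 0 2)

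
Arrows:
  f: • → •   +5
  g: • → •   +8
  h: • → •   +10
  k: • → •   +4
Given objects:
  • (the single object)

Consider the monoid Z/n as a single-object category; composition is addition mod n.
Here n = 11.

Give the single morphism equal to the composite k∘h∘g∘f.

Answer: +5

Work:
  0 +5≡5 +8≡2 +10≡1 +4≡5  (mod 11)
result: +5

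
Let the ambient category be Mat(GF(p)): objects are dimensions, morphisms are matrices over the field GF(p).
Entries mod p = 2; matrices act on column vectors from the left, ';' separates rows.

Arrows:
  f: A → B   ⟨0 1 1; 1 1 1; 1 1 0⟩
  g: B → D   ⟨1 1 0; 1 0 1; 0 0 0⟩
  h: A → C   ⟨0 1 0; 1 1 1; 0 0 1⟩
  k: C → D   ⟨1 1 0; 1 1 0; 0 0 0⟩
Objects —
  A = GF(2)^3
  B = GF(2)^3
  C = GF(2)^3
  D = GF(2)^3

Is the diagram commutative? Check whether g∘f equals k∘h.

Answer: DOES NOT COMMUTE

Trace:
Along f;g (path 1):
  e0=(1,0,0) f→(0,1,1) g→(1,1,0)
  e1=(0,1,0) f→(1,1,1) g→(0,0,0)
  e2=(0,0,1) f→(1,1,0) g→(0,1,0)
  composite₁ = ⟨1 0 0; 1 0 1; 0 0 0⟩
Along h;k (path 2):
  e0=(1,0,0) h→(0,1,0) k→(1,1,0)
  e1=(0,1,0) h→(1,1,0) k→(0,0,0)
  e2=(0,0,1) h→(0,1,1) k→(1,1,0)
  composite₂ = ⟨1 0 1; 1 0 1; 0 0 0⟩
Equal? distinct morphisms ✗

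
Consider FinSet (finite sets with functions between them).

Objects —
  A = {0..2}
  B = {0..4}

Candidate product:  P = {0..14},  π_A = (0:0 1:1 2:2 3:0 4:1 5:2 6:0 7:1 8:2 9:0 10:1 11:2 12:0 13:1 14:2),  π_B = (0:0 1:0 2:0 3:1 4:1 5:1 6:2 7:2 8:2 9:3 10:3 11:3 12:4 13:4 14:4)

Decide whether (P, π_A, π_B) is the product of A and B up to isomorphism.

|A|·|B| = 3·5 = 15;  |P| = 15
Check the pairing map k ↦ (π_A(k), π_B(k)):
  0 : (0,0)
  1 : (1,0)
  2 : (2,0)
  3 : (0,1)
  4 : (1,1)
  5 : (2,1)
  6 : (0,2)
  7 : (1,2)
  8 : (2,2)
  9 : (0,3)
  10 : (1,3)
  11 : (2,3)
  12 : (0,4)
  13 : (1,4)
  14 : (2,4)
distinct pairs in image: 15 / 15 needed
  → bijection onto A×B; projections well-typed.

Answer: VALID PRODUCT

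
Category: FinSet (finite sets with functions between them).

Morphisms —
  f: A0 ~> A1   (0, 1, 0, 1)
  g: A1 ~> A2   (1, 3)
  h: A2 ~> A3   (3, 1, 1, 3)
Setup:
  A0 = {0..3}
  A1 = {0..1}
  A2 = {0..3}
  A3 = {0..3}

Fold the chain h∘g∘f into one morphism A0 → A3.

  0 f~>0 g~>1 h~>1
  1 f~>1 g~>3 h~>3
  2 f~>0 g~>1 h~>1
  3 f~>1 g~>3 h~>3
result: (1, 3, 1, 3)

Answer: (1, 3, 1, 3)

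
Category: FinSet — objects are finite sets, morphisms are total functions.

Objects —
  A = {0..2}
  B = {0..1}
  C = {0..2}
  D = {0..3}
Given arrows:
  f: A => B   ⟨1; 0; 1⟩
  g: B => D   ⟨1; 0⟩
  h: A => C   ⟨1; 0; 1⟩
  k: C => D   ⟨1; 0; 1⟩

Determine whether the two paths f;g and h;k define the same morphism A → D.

Along f;g (path 1):
  0 f=>1 g=>0
  1 f=>0 g=>1
  2 f=>1 g=>0
  composite₁ = ⟨0; 1; 0⟩
Along h;k (path 2):
  0 h=>1 k=>0
  1 h=>0 k=>1
  2 h=>1 k=>0
  composite₂ = ⟨0; 1; 0⟩
Equal? same morphism ✓

Answer: COMMUTES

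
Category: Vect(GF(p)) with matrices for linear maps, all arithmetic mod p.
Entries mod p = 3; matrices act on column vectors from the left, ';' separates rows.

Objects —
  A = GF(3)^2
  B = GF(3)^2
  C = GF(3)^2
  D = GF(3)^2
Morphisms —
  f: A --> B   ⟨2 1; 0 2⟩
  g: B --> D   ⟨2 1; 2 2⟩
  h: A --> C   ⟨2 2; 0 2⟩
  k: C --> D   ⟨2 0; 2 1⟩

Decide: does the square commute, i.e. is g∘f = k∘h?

Answer: COMMUTES

Trace:
1) trace f;g:
  e0=[1,0] f-->[2,0] g-->[1,1]
  e1=[0,1] f-->[1,2] g-->[1,0]
  ⟦path⟧₁ = ⟨1 1; 1 0⟩
2) trace h;k:
  e0=[1,0] h-->[2,0] k-->[1,1]
  e1=[0,1] h-->[2,2] k-->[1,0]
  ⟦path⟧₂ = ⟨1 1; 1 0⟩
Equal? equal; square commutes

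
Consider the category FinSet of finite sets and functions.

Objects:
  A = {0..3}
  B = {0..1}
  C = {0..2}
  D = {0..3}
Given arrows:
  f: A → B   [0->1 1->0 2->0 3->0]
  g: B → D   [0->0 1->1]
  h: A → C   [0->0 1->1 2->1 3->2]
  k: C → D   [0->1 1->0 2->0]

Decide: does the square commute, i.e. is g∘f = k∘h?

Along f;g (path 1):
  0 f→1 g→1
  1 f→0 g→0
  2 f→0 g→0
  3 f→0 g→0
  composite₁ = [0->1 1->0 2->0 3->0]
Along h;k (path 2):
  0 h→0 k→1
  1 h→1 k→0
  2 h→1 k→0
  3 h→2 k→0
  composite₂ = [0->1 1->0 2->0 3->0]
Equal? equal; square commutes

Answer: COMMUTES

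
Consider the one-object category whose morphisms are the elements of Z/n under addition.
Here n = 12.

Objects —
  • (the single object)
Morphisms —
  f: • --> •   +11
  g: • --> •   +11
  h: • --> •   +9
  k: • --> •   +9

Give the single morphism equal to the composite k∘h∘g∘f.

  0 +11≡11 +11≡10 +9≡7 +9≡4  (mod 12)
result: +4

Answer: +4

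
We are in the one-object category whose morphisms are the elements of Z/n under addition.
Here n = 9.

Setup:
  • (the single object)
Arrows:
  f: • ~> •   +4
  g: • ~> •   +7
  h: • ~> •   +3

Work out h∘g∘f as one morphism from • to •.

  0 +4≡4 +7≡2 +3≡5  (mod 9)
result: +5

Answer: +5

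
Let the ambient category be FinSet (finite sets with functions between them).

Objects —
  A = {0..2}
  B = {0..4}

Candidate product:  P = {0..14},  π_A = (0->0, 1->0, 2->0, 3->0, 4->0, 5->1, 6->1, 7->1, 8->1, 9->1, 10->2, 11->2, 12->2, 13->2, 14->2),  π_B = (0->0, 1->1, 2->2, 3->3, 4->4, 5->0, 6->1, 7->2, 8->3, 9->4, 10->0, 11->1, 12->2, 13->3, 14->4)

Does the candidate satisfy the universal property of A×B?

|A|·|B| = 3·5 = 15;  |P| = 15
Check the pairing map k ↦ (π_A(k), π_B(k)):
  0 -> (0,0)
  1 -> (0,1)
  2 -> (0,2)
  3 -> (0,3)
  4 -> (0,4)
  5 -> (1,0)
  6 -> (1,1)
  7 -> (1,2)
  8 -> (1,3)
  9 -> (1,4)
  10 -> (2,0)
  11 -> (2,1)
  12 -> (2,2)
  13 -> (2,3)
  14 -> (2,4)
distinct pairs in image: 15 / 15 needed
  → bijection onto A×B; projections well-typed.

Answer: VALID PRODUCT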